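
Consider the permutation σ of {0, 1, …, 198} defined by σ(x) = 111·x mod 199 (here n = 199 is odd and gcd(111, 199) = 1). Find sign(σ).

+1

Orbit of 62 under x↦111x: [62, 116, 140, 18, 8, 92, 63]… (length divides ord_199(111)).
π_111 has 7 disjoint cycles with lengths [33, 33, 33, 33, 33, 33, 1] on {0,…,198}.
With 7 cycles on 199 points, sign = (−1)^{199−7} = +1.
Check: (111/199) = +1 by Zolotarev.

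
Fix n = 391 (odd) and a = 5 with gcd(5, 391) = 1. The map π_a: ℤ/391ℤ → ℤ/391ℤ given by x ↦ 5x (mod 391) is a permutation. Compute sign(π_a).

Orbit of 117 under x↦5x: [117, 194, 188, 158, 8, 40, 200]… (length divides ord_391(5)).
π_5 has 5 disjoint cycles with lengths [176, 176, 22, 16, 1] on {0,…,390}.
sign(π) = (−1)^{n − #cycles} = (−1)^{391−5} = (−1)^386 = +1.

+1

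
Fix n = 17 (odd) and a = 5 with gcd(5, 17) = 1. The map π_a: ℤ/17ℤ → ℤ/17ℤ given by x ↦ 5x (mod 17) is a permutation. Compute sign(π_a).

-1

Orbit of 6 under x↦5x: [6, 13, 14, 2, 10, 16, 12]… (length divides ord_17(5)).
2 cycles of lengths [16, 1].
With 2 cycles on 17 points, sign = (−1)^{17−2} = -1.
The Jacobi symbol (5|17) = -1 (Zolotarev) agrees.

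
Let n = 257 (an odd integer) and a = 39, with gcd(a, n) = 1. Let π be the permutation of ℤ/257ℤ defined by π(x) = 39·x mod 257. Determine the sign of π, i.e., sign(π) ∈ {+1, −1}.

Start at x=115: 115 → 116 → 155 → 134 → 86 → 13 → 250 → … (one orbit).
π_39 has 2 disjoint cycles with lengths [256, 1] on {0,…,256}.
With 2 cycles on 257 points, sign = (−1)^{257−2} = -1.

-1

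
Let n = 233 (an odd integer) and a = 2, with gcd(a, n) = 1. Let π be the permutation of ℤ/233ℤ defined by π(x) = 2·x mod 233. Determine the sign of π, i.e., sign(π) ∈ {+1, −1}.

Trace 175: π^k(175) = [175, 117, 1, 2, 4, 8, 16] for k=0..6.
π_2 has 9 disjoint cycles with lengths [29, 29, 29, 29, 29, 29, 29, 29, 1] on {0,…,232}.
9 cycles on 233: each ℓ→(−1)^(ℓ−1), product (−1)^224 = +1.
Zolotarev: (2|233) = +1, matching the cycle-count sign.

+1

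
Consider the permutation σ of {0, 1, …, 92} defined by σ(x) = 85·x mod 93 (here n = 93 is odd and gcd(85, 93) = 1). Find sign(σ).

Orbit of 58 under x↦85x: [58, 1, 85, 64, 46, 4, 61]… (length divides ord_93(85)).
12 cycles of lengths [10, 10, 10, 10, 10, 10, 10, 10, 10, 1, 1, 1].
Σ(ℓ_i−1) = 93−12 = 81; sign = (−1)^81 = -1.
Via Zolotarev, sign(π_{85}) = (85|93) = -1.

-1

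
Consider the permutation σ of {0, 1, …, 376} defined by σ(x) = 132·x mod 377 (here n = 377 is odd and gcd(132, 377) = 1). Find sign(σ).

Orbit of 82 under x↦132x: [82, 268, 315, 110, 194, 349, 74]… (length divides ord_377(132)).
Cycle type of π: 84×4 + 12 + 7×4 + 1; total 10 cycles.
n − c = 377 − 10 = 367; sign = (−1)^367 = -1.
The Jacobi symbol (132|377) = -1 (Zolotarev) agrees.

-1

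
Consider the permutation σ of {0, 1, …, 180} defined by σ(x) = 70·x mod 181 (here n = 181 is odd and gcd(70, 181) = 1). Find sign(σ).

Orbit of 129 under x↦70x: [129, 161, 48, 102, 81, 59, 148]… (length divides ord_181(70)).
5 cycles of lengths [45, 45, 45, 45, 1].
181 − 5 = 176 transpositions; sign(π) = (−1)^176 = +1.
Via Zolotarev, sign(π_{70}) = (70|181) = +1.

+1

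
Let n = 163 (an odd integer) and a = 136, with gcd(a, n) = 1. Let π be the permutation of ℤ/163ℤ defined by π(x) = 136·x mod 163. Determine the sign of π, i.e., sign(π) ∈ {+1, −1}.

Start at x=64: 64 → 65 → 38 → 115 → 155 → 53 → 36 → … (one orbit).
7 cycles of lengths [27, 27, 27, 27, 27, 27, 1].
n − c = 163 − 7 = 156; sign = (−1)^156 = +1.
Check: (136/163) = +1 by Zolotarev.

+1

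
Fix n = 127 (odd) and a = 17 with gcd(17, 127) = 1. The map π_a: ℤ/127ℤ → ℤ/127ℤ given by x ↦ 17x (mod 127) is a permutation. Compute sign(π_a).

Trace 104: π^k(104) = [104, 117, 84, 31, 19, 69, 30] for k=0..6.
The orbit structure of x ↦ 17x mod 127: 3 orbits of sizes [63, 63, 1].
127 − 3 = 124 transpositions; sign(π) = (−1)^124 = +1.

+1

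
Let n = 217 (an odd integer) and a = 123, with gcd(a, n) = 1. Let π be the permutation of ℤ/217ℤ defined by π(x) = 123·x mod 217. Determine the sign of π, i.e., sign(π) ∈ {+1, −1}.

-1

Trace 92: π^k(92) = [92, 32, 30, 1, 123, 156] for k=0..5.
The orbit structure of x ↦ 123x mod 217: 48 orbits of sizes [6, 6, 6, 6, 6, 6, 6, 6, 6, 6, 6, 6, 6, 6, 6, 6, 6, 6, 6, 6, 6, 6, 6, 6, 6, 6, 6, 6, 6, 6, 3, 3, 2, 2, 2, 2, 2, 2, 2, 2, 2, 2, 2, 2, 2, 2, 2, 1].
n − c = 217 − 48 = 169; sign = (−1)^169 = -1.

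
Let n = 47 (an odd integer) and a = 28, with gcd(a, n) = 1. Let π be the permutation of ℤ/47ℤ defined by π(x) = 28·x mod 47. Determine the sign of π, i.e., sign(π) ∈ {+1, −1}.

Orbit of 1 under x↦28x: [1, 28, 32, 3, 37, 2, 9]… (length divides ord_47(28)).
3 cycles of lengths [23, 23, 1].
sign(π) = (−1)^{n − #cycles} = (−1)^{47−3} = (−1)^44 = +1.

+1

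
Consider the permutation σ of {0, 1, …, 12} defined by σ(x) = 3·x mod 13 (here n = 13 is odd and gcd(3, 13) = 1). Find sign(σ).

+1

Orbit of 1 under x↦3x: [1, 3, 9]… (length divides ord_13(3)).
π_3 has 5 disjoint cycles with lengths [3, 3, 3, 3, 1] on {0,…,12}.
Σ(ℓ_i−1) = 13−5 = 8; sign = (−1)^8 = +1.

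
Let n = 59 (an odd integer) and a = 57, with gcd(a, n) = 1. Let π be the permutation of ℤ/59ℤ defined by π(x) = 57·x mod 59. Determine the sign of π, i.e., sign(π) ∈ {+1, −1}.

+1

Trace 20: π^k(20) = [20, 19, 21, 17, 25, 9, 41] for k=0..6.
π_57 has 3 disjoint cycles with lengths [29, 29, 1] on {0,…,58}.
Σ(ℓ_i−1) = 59−3 = 56; sign = (−1)^56 = +1.
Zolotarev: (57|59) = +1, matching the cycle-count sign.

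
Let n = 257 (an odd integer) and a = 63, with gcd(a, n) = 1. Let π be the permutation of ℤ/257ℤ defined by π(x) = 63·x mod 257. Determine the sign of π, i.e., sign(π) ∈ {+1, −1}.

-1

Orbit of 81 under x↦63x: [81, 220, 239, 151, 4, 252, 199]… (length divides ord_257(63)).
Cycle lengths of π_63 on ℤ/257ℤ: [256, 1]; 2 cycles in total.
n − c = 257 − 2 = 255; sign = (−1)^255 = -1.
Via Zolotarev, sign(π_{63}) = (63|257) = -1.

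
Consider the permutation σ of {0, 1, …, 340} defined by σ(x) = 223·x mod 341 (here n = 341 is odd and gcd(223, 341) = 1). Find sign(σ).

-1

Orbit of 247 under x↦223x: [247, 180, 243, 311, 130, 5, 92]… (length divides ord_341(223)).
Decompose π into cycles: lengths [30, 30, 30, 30, 30, 30, 30, 30, 30, 30, 6, 6, 6, 6, 6, 5, 5, 1] (18 cycles, including the fixed point 0).
n − c = 341 − 18 = 323; sign = (−1)^323 = -1.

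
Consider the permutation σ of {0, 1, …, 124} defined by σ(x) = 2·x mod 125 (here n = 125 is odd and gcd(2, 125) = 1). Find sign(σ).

Start at x=59: 59 → 118 → 111 → 97 → 69 → 13 → 26 → … (one orbit).
Cycle lengths of π_2 on ℤ/125ℤ: [100, 20, 4, 1]; 4 cycles in total.
With 4 cycles on 125 points, sign = (−1)^{125−4} = -1.
Check: (2/125) = -1 by Zolotarev.

-1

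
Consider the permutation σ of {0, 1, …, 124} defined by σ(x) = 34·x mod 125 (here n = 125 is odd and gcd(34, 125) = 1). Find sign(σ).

+1

Start at x=106: 106 → 104 → 36 → 99 → 116 → 69 → 96 → … (one orbit).
Cycle type of π: 50×2 + 10×2 + 2×2 + 1; total 7 cycles.
sign(π) = (−1)^{n − #cycles} = (−1)^{125−7} = (−1)^118 = +1.
Zolotarev: (34|125) = +1, matching the cycle-count sign.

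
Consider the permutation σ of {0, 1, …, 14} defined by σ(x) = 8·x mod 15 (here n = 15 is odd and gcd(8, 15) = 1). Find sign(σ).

+1

Orbit of 2 under x↦8x: [2, 1, 8, 4]… (length divides ord_15(8)).
The orbit structure of x ↦ 8x mod 15: 5 orbits of sizes [4, 4, 4, 2, 1].
n − c = 15 − 5 = 10; sign = (−1)^10 = +1.
Via Zolotarev, sign(π_{8}) = (8|15) = +1.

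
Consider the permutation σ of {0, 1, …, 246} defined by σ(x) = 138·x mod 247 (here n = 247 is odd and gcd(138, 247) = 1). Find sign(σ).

-1

Start at x=44: 44 → 144 → 112 → 142 → 83 → 92 → 99 → … (one orbit).
12 cycles of lengths [36, 36, 36, 36, 36, 36, 9, 9, 4, 4, 4, 1].
12 cycles on 247: each ℓ→(−1)^(ℓ−1), product (−1)^235 = -1.
Check: (138/247) = -1 by Zolotarev.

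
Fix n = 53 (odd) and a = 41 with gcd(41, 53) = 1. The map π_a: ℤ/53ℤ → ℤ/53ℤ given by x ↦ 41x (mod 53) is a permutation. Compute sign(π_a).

Orbit of 13 under x↦41x: [13, 3, 17, 8, 10, 39, 9]… (length divides ord_53(41)).
Decompose π into cycles: lengths [52, 1] (2 cycles, including the fixed point 0).
With 2 cycles on 53 points, sign = (−1)^{53−2} = -1.
Via Zolotarev, sign(π_{41}) = (41|53) = -1.

-1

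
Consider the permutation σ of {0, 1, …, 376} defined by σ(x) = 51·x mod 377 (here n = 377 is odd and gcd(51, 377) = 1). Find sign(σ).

+1

Trace 1: π^k(1) = [1, 51, 339, 324, 313, 129, 170] for k=0..6.
The orbit structure of x ↦ 51x mod 377: 33 orbits of sizes [14, 14, 14, 14, 14, 14, 14, 14, 14, 14, 14, 14, 14, 14, 14, 14, 14, 14, 14, 14, 14, 14, 14, 14, 14, 14, 2, 2, 2, 2, 2, 2, 1].
377 − 33 = 344 transpositions; sign(π) = (−1)^344 = +1.
Check: (51/377) = +1 by Zolotarev.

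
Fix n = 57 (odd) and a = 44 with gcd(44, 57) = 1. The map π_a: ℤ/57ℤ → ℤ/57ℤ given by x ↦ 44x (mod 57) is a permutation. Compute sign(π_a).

-1

Start at x=4: 4 → 5 → 49 → 47 → 16 → 20 → 25 → … (one orbit).
6 cycles of lengths [18, 18, 9, 9, 2, 1].
sign(π) = (−1)^{n − #cycles} = (−1)^{57−6} = (−1)^51 = -1.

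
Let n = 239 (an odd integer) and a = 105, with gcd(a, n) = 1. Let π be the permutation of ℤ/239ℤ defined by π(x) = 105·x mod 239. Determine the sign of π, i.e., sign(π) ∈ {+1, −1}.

Orbit of 223 under x↦105x: [223, 232, 221, 22, 159, 204, 149]… (length divides ord_239(105)).
Cycle lengths of π_105 on ℤ/239ℤ: [238, 1]; 2 cycles in total.
sign(π) = (−1)^{n − #cycles} = (−1)^{239−2} = (−1)^237 = -1.
Check: (105/239) = -1 by Zolotarev.

-1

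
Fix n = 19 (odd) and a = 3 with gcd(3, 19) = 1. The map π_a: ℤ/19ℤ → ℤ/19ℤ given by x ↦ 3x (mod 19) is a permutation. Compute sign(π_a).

Start at x=13: 13 → 1 → 3 → 9 → 8 → 5 → 15 → … (one orbit).
π_3 has 2 disjoint cycles with lengths [18, 1] on {0,…,18}.
n − c = 19 − 2 = 17; sign = (−1)^17 = -1.
Via Zolotarev, sign(π_{3}) = (3|19) = -1.

-1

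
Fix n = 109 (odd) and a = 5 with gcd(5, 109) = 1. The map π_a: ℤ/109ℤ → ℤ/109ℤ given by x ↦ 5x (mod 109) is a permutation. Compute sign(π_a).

Start at x=45: 45 → 7 → 35 → 66 → 3 → 15 → 75 → … (one orbit).
Cycle type of π: 27×4 + 1; total 5 cycles.
109 − 5 = 104 transpositions; sign(π) = (−1)^104 = +1.

+1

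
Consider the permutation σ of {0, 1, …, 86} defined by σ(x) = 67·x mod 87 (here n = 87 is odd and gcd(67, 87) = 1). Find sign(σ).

+1

Start at x=64: 64 → 25 → 22 → 82 → 13 → 1 → 67 → … (one orbit).
Cycle type of π: 14×6 + 1×3; total 9 cycles.
n − c = 87 − 9 = 78; sign = (−1)^78 = +1.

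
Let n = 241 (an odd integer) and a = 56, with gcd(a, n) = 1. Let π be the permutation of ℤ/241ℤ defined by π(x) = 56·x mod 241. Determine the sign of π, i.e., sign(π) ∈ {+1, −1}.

-1

Start at x=239: 239 → 129 → 235 → 146 → 223 → 197 → 187 → … (one orbit).
The orbit structure of x ↦ 56x mod 241: 2 orbits of sizes [240, 1].
sign(π) = (−1)^{n − #cycles} = (−1)^{241−2} = (−1)^239 = -1.
The Jacobi symbol (56|241) = -1 (Zolotarev) agrees.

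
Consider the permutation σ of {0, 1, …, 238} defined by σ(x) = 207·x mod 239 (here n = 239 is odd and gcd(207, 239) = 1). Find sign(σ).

Start at x=102: 102 → 82 → 5 → 79 → 101 → 114 → 176 → … (one orbit).
Cycle type of π: 238 + 1; total 2 cycles.
Σ(ℓ_i−1) = 239−2 = 237; sign = (−1)^237 = -1.
Via Zolotarev, sign(π_{207}) = (207|239) = -1.

-1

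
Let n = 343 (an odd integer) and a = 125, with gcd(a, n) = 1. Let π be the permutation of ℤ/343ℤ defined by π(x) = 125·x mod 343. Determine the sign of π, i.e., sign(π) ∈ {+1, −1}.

Orbit of 141 under x↦125x: [141, 132, 36, 41, 323, 244, 316]… (length divides ord_343(125)).
10 cycles of lengths [98, 98, 98, 14, 14, 14, 2, 2, 2, 1].
Σ(ℓ_i−1) = 343−10 = 333; sign = (−1)^333 = -1.

-1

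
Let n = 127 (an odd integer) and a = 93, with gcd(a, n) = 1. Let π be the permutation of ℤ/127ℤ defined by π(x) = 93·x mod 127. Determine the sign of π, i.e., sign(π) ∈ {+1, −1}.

-1

Orbit of 109 under x↦93x: [109, 104, 20, 82, 6, 50, 78]… (length divides ord_127(93)).
The orbit structure of x ↦ 93x mod 127: 2 orbits of sizes [126, 1].
With 2 cycles on 127 points, sign = (−1)^{127−2} = -1.
The Jacobi symbol (93|127) = -1 (Zolotarev) agrees.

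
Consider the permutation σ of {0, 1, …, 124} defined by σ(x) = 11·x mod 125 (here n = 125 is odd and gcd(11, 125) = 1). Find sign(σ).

Trace 56: π^k(56) = [56, 116, 26, 36, 21, 106, 41] for k=0..6.
Cycle type of π: 25×4 + 5×4 + 1×5; total 13 cycles.
Σ(ℓ_i−1) = 125−13 = 112; sign = (−1)^112 = +1.

+1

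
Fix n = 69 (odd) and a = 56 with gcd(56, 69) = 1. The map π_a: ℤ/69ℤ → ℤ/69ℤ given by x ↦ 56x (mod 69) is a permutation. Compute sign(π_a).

Orbit of 52 under x↦56x: [52, 14, 25, 20, 16, 68, 13]… (length divides ord_69(56)).
The orbit structure of x ↦ 56x mod 69: 5 orbits of sizes [22, 22, 22, 2, 1].
Σ(ℓ_i−1) = 69−5 = 64; sign = (−1)^64 = +1.
Check: (56/69) = +1 by Zolotarev.

+1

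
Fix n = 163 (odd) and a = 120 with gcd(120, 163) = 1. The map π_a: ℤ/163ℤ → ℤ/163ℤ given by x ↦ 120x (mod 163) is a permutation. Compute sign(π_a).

Orbit of 65 under x↦120x: [65, 139, 54, 123, 90, 42, 150]… (length divides ord_163(120)).
The orbit structure of x ↦ 120x mod 163: 2 orbits of sizes [162, 1].
Σ(ℓ_i−1) = 163−2 = 161; sign = (−1)^161 = -1.
Zolotarev: (120|163) = -1, matching the cycle-count sign.

-1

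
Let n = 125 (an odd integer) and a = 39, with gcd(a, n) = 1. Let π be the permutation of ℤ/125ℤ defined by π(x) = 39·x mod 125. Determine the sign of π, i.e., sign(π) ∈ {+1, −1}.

+1

Start at x=116: 116 → 24 → 61 → 4 → 31 → 84 → 26 → … (one orbit).
Cycle lengths of π_39 on ℤ/125ℤ: [50, 50, 10, 10, 2, 2, 1]; 7 cycles in total.
n − c = 125 − 7 = 118; sign = (−1)^118 = +1.
Via Zolotarev, sign(π_{39}) = (39|125) = +1.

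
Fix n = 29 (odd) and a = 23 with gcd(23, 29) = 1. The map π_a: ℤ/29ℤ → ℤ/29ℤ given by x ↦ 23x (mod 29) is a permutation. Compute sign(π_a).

+1

Orbit of 20 under x↦23x: [20, 25, 24, 1, 23, 7, 16]… (length divides ord_29(23)).
The orbit structure of x ↦ 23x mod 29: 5 orbits of sizes [7, 7, 7, 7, 1].
Σ(ℓ_i−1) = 29−5 = 24; sign = (−1)^24 = +1.
Check: (23/29) = +1 by Zolotarev.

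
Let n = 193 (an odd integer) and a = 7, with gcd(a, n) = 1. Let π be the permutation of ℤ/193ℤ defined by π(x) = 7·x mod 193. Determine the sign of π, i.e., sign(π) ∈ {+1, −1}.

Orbit of 186 under x↦7x: [186, 144, 43, 108, 177, 81, 181]… (length divides ord_193(7)).
Cycle lengths of π_7 on ℤ/193ℤ: [24, 24, 24, 24, 24, 24, 24, 24, 1]; 9 cycles in total.
sign(π) = (−1)^{n − #cycles} = (−1)^{193−9} = (−1)^184 = +1.
Via Zolotarev, sign(π_{7}) = (7|193) = +1.

+1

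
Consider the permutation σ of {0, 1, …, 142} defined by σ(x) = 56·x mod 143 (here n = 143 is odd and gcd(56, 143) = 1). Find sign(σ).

+1

Orbit of 12 under x↦56x: [12, 100, 23, 1, 56, 133]… (length divides ord_143(56)).
π_56 has 33 disjoint cycles with lengths [6, 6, 6, 6, 6, 6, 6, 6, 6, 6, 6, 6, 6, 6, 6, 6, 6, 6, 6, 6, 6, 6, 1, 1, 1, 1, 1, 1, 1, 1, 1, 1, 1] on {0,…,142}.
143 − 33 = 110 transpositions; sign(π) = (−1)^110 = +1.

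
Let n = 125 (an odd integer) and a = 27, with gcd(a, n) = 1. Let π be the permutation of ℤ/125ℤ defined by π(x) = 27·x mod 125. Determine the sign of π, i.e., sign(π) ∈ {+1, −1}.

Start at x=106: 106 → 112 → 24 → 23 → 121 → 17 → 84 → … (one orbit).
Cycle lengths of π_27 on ℤ/125ℤ: [100, 20, 4, 1]; 4 cycles in total.
Σ(ℓ_i−1) = 125−4 = 121; sign = (−1)^121 = -1.
The Jacobi symbol (27|125) = -1 (Zolotarev) agrees.

-1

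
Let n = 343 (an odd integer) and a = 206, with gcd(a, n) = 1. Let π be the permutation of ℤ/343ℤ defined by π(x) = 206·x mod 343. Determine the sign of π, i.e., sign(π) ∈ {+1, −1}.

Orbit of 51 under x↦206x: [51, 216, 249, 187, 106, 227, 114]… (length divides ord_343(206)).
Cycle lengths of π_206 on ℤ/343ℤ: [294, 42, 6, 1]; 4 cycles in total.
Σ(ℓ_i−1) = 343−4 = 339; sign = (−1)^339 = -1.
Via Zolotarev, sign(π_{206}) = (206|343) = -1.

-1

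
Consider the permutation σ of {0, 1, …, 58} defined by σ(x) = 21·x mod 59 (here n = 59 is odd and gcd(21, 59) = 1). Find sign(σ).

+1

Start at x=57: 57 → 17 → 3 → 4 → 25 → 53 → 51 → … (one orbit).
Cycle lengths of π_21 on ℤ/59ℤ: [29, 29, 1]; 3 cycles in total.
sign(π) = (−1)^{n − #cycles} = (−1)^{59−3} = (−1)^56 = +1.
The Jacobi symbol (21|59) = +1 (Zolotarev) agrees.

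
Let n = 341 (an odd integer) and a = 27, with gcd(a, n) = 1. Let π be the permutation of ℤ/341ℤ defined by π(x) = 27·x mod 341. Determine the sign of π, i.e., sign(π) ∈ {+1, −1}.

Orbit of 27 under x↦27x: [27, 47, 246, 163, 309, 159, 201]… (length divides ord_341(27)).
Cycle lengths of π_27 on ℤ/341ℤ: [10, 10, 10, 10, 10, 10, 10, 10, 10, 10, 10, 10, 10, 10, 10, 10, 10, 10, 10, 10, 10, 10, 10, 10, 10, 10, 10, 10, 10, 10, 10, 10, 10, 5, 5, 1]; 36 cycles in total.
sign(π) = (−1)^{n − #cycles} = (−1)^{341−36} = (−1)^305 = -1.

-1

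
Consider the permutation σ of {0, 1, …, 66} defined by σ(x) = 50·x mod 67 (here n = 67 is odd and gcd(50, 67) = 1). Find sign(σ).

-1

Trace 8: π^k(8) = [8, 65, 34, 25, 44, 56, 53] for k=0..6.
The orbit structure of x ↦ 50x mod 67: 2 orbits of sizes [66, 1].
sign(π) = (−1)^{n − #cycles} = (−1)^{67−2} = (−1)^65 = -1.
Via Zolotarev, sign(π_{50}) = (50|67) = -1.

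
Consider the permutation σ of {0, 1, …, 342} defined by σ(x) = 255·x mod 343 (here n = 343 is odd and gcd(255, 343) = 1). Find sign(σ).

-1

Trace 232: π^k(232) = [232, 164, 317, 230, 340, 264, 92] for k=0..6.
Cycle type of π: 294 + 42 + 6 + 1; total 4 cycles.
4 cycles on 343: each ℓ→(−1)^(ℓ−1), product (−1)^339 = -1.
Check: (255/343) = -1 by Zolotarev.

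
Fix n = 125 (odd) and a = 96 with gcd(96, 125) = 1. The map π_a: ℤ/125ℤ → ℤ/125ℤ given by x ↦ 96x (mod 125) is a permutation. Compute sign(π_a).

Start at x=116: 116 → 11 → 56 → 1 → 96 → 91 → 111 → … (one orbit).
The orbit structure of x ↦ 96x mod 125: 13 orbits of sizes [25, 25, 25, 25, 5, 5, 5, 5, 1, 1, 1, 1, 1].
With 13 cycles on 125 points, sign = (−1)^{125−13} = +1.
(96|125)_J = +1 (Zolotarev's lemma cross-check).

+1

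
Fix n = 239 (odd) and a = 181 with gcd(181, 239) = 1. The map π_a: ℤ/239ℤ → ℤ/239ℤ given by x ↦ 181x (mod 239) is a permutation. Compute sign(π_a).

Start at x=58: 58 → 221 → 88 → 154 → 150 → 143 → 71 → … (one orbit).
The orbit structure of x ↦ 181x mod 239: 2 orbits of sizes [238, 1].
239 − 2 = 237 transpositions; sign(π) = (−1)^237 = -1.

-1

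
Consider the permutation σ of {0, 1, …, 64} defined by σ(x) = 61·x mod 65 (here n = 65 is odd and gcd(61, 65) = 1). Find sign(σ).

Orbit of 61 under x↦61x: [61, 16, 1]… (length divides ord_65(61)).
π_61 has 25 disjoint cycles with lengths [3, 3, 3, 3, 3, 3, 3, 3, 3, 3, 3, 3, 3, 3, 3, 3, 3, 3, 3, 3, 1, 1, 1, 1, 1] on {0,…,64}.
With 25 cycles on 65 points, sign = (−1)^{65−25} = +1.
Check: (61/65) = +1 by Zolotarev.

+1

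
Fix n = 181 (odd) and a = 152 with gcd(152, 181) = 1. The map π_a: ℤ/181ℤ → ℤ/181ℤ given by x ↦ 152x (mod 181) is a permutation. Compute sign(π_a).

Trace 27: π^k(27) = [27, 122, 82, 156, 1, 152, 117] for k=0..6.
π_152 has 7 disjoint cycles with lengths [30, 30, 30, 30, 30, 30, 1] on {0,…,180}.
sign(π) = (−1)^{n − #cycles} = (−1)^{181−7} = (−1)^174 = +1.

+1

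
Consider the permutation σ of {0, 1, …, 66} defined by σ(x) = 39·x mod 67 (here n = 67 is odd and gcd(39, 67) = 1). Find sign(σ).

Orbit of 54 under x↦39x: [54, 29, 59, 23, 26, 9, 16]… (length divides ord_67(39)).
3 cycles of lengths [33, 33, 1].
67 − 3 = 64 transpositions; sign(π) = (−1)^64 = +1.
(39|67)_J = +1 (Zolotarev's lemma cross-check).

+1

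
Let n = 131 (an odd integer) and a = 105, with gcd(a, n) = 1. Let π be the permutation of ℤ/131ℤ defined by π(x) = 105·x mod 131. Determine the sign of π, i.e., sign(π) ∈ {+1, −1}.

+1

Start at x=20: 20 → 4 → 27 → 84 → 43 → 61 → 117 → … (one orbit).
Cycle type of π: 65×2 + 1; total 3 cycles.
3 cycles on 131: each ℓ→(−1)^(ℓ−1), product (−1)^128 = +1.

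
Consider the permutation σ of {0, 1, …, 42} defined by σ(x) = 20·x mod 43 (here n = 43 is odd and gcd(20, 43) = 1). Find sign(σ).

Orbit of 25 under x↦20x: [25, 27, 24, 7, 11, 5, 14]… (length divides ord_43(20)).
Decompose π into cycles: lengths [42, 1] (2 cycles, including the fixed point 0).
sign(π) = (−1)^{n − #cycles} = (−1)^{43−2} = (−1)^41 = -1.
(20|43)_J = -1 (Zolotarev's lemma cross-check).

-1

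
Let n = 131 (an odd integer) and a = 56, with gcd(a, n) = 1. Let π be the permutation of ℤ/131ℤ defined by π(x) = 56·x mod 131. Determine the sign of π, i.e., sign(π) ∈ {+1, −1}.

Trace 65: π^k(65) = [65, 103, 4, 93, 99, 42, 125] for k=0..6.
Cycle type of π: 130 + 1; total 2 cycles.
sign(π) = (−1)^{n − #cycles} = (−1)^{131−2} = (−1)^129 = -1.
(56|131)_J = -1 (Zolotarev's lemma cross-check).

-1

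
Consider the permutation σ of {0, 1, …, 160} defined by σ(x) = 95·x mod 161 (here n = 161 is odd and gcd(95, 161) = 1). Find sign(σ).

+1

Orbit of 116 under x↦95x: [116, 72, 78, 4, 58, 36, 39]… (length divides ord_161(95)).
The orbit structure of x ↦ 95x mod 161: 9 orbits of sizes [33, 33, 33, 33, 11, 11, 3, 3, 1].
With 9 cycles on 161 points, sign = (−1)^{161−9} = +1.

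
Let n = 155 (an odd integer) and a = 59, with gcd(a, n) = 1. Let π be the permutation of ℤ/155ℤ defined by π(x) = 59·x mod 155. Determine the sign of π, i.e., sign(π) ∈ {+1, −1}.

Orbit of 19 under x↦59x: [19, 36, 109, 76, 144, 126, 149]… (length divides ord_155(59)).
The orbit structure of x ↦ 59x mod 155: 9 orbits of sizes [30, 30, 30, 30, 15, 15, 2, 2, 1].
Σ(ℓ_i−1) = 155−9 = 146; sign = (−1)^146 = +1.

+1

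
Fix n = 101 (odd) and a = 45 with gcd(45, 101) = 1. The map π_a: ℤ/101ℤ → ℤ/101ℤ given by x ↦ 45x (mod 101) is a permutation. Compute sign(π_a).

+1

Trace 81: π^k(81) = [81, 9, 1, 45, 5, 23, 25] for k=0..6.
Decompose π into cycles: lengths [50, 50, 1] (3 cycles, including the fixed point 0).
3 cycles on 101: each ℓ→(−1)^(ℓ−1), product (−1)^98 = +1.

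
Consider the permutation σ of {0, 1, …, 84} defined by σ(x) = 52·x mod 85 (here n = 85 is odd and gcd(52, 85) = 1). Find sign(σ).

Start at x=18: 18 → 1 → 52 → 69 → 18 (one orbit).
π_52 has 34 disjoint cycles with lengths [4, 4, 4, 4, 4, 4, 4, 4, 4, 4, 4, 4, 4, 4, 4, 4, 4, 1, 1, 1, 1, 1, 1, 1, 1, 1, 1, 1, 1, 1, 1, 1, 1, 1] on {0,…,84}.
85 − 34 = 51 transpositions; sign(π) = (−1)^51 = -1.

-1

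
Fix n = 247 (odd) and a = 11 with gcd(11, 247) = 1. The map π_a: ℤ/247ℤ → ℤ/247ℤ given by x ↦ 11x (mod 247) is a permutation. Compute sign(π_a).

Start at x=7: 7 → 77 → 106 → 178 → 229 → 49 → 45 → … (one orbit).
Cycle lengths of π_11 on ℤ/247ℤ: [12, 12, 12, 12, 12, 12, 12, 12, 12, 12, 12, 12, 12, 12, 12, 12, 12, 12, 12, 3, 3, 3, 3, 3, 3, 1]; 26 cycles in total.
sign(π) = (−1)^{n − #cycles} = (−1)^{247−26} = (−1)^221 = -1.
(11|247)_J = -1 (Zolotarev's lemma cross-check).

-1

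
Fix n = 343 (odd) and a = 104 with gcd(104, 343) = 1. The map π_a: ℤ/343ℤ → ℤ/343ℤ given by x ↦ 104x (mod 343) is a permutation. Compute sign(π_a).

-1

Trace 118: π^k(118) = [118, 267, 328, 155, 342, 239, 160] for k=0..6.
10 cycles of lengths [98, 98, 98, 14, 14, 14, 2, 2, 2, 1].
sign(π) = (−1)^{n − #cycles} = (−1)^{343−10} = (−1)^333 = -1.
(104|343)_J = -1 (Zolotarev's lemma cross-check).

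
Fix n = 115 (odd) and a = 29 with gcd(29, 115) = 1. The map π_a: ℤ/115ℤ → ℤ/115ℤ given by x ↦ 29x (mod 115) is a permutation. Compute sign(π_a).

Orbit of 96 under x↦29x: [96, 24, 6, 59, 101, 54, 71]… (length divides ord_115(29)).
Decompose π into cycles: lengths [22, 22, 22, 22, 11, 11, 2, 2, 1] (9 cycles, including the fixed point 0).
9 cycles on 115: each ℓ→(−1)^(ℓ−1), product (−1)^106 = +1.
(29|115)_J = +1 (Zolotarev's lemma cross-check).

+1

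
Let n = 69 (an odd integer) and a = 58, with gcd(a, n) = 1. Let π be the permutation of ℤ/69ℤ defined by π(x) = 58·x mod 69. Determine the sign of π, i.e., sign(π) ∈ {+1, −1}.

Trace 4: π^k(4) = [4, 25, 1, 58, 52, 49, 13] for k=0..6.
9 cycles of lengths [11, 11, 11, 11, 11, 11, 1, 1, 1].
9 cycles on 69: each ℓ→(−1)^(ℓ−1), product (−1)^60 = +1.

+1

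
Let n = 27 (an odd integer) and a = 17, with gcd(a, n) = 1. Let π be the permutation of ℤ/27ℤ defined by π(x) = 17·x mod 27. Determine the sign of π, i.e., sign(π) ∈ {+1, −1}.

-1

Start at x=1: 1 → 17 → 19 → 26 → 10 → 8 → 1 (one orbit).
The orbit structure of x ↦ 17x mod 27: 8 orbits of sizes [6, 6, 6, 2, 2, 2, 2, 1].
n − c = 27 − 8 = 19; sign = (−1)^19 = -1.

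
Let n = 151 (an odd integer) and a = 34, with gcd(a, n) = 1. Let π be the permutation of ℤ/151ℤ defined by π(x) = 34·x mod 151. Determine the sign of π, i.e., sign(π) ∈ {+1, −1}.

+1

Start at x=72: 72 → 32 → 31 → 148 → 49 → 5 → 19 → … (one orbit).
Cycle lengths of π_34 on ℤ/151ℤ: [75, 75, 1]; 3 cycles in total.
With 3 cycles on 151 points, sign = (−1)^{151−3} = +1.
Via Zolotarev, sign(π_{34}) = (34|151) = +1.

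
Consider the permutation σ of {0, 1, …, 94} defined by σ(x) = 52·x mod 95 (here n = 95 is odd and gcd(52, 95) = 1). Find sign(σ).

+1

Orbit of 24 under x↦52x: [24, 13, 11, 2, 9, 88, 16]… (length divides ord_95(52)).
Decompose π into cycles: lengths [36, 36, 18, 4, 1] (5 cycles, including the fixed point 0).
Σ(ℓ_i−1) = 95−5 = 90; sign = (−1)^90 = +1.
Check: (52/95) = +1 by Zolotarev.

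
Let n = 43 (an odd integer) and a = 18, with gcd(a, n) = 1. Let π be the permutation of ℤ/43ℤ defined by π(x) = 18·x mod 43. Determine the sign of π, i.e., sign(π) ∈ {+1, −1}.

-1

Trace 31: π^k(31) = [31, 42, 25, 20, 16, 30, 24] for k=0..6.
Cycle type of π: 42 + 1; total 2 cycles.
2 cycles on 43: each ℓ→(−1)^(ℓ−1), product (−1)^41 = -1.
The Jacobi symbol (18|43) = -1 (Zolotarev) agrees.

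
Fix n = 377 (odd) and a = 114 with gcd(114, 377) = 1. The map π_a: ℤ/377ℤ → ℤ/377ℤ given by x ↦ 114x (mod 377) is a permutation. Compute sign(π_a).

Start at x=1: 1 → 114 → 178 → 311 → 16 → 316 → 209 → … (one orbit).
Cycle lengths of π_114 on ℤ/377ℤ: [84, 84, 84, 84, 28, 6, 6, 1]; 8 cycles in total.
377 − 8 = 369 transpositions; sign(π) = (−1)^369 = -1.
The Jacobi symbol (114|377) = -1 (Zolotarev) agrees.

-1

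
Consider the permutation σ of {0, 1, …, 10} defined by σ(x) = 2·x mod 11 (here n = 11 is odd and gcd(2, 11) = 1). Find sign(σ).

-1

Orbit of 8 under x↦2x: [8, 5, 10, 9, 7, 3, 6]… (length divides ord_11(2)).
Cycle type of π: 10 + 1; total 2 cycles.
Σ(ℓ_i−1) = 11−2 = 9; sign = (−1)^9 = -1.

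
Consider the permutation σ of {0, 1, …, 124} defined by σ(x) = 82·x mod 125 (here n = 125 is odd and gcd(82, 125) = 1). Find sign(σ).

-1

Start at x=101: 101 → 32 → 124 → 43 → 26 → 7 → 74 → … (one orbit).
12 cycles of lengths [20, 20, 20, 20, 20, 4, 4, 4, 4, 4, 4, 1].
sign(π) = (−1)^{n − #cycles} = (−1)^{125−12} = (−1)^113 = -1.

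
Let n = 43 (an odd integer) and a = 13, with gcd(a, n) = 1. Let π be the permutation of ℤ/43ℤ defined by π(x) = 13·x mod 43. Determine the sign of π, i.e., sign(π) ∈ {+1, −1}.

+1

Start at x=1: 1 → 13 → 40 → 4 → 9 → 31 → 16 → … (one orbit).
Cycle lengths of π_13 on ℤ/43ℤ: [21, 21, 1]; 3 cycles in total.
n − c = 43 − 3 = 40; sign = (−1)^40 = +1.
The Jacobi symbol (13|43) = +1 (Zolotarev) agrees.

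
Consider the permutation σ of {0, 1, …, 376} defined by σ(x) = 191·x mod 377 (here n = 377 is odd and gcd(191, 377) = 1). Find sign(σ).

Trace 289: π^k(289) = [289, 157, 204, 133, 144, 360, 146] for k=0..6.
Decompose π into cycles: lengths [12, 12, 12, 12, 12, 12, 12, 12, 12, 12, 12, 12, 12, 12, 12, 12, 12, 12, 12, 12, 12, 12, 12, 12, 12, 12, 12, 12, 4, 4, 4, 4, 4, 4, 4, 3, 3, 3, 3, 1] (40 cycles, including the fixed point 0).
Σ(ℓ_i−1) = 377−40 = 337; sign = (−1)^337 = -1.
Zolotarev: (191|377) = -1, matching the cycle-count sign.

-1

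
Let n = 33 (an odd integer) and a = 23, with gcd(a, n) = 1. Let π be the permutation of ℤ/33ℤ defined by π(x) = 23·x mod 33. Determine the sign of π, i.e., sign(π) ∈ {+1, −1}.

Orbit of 1 under x↦23x: [1, 23]… (length divides ord_33(23)).
Decompose π into cycles: lengths [2, 2, 2, 2, 2, 2, 2, 2, 2, 2, 2, 1, 1, 1, 1, 1, 1, 1, 1, 1, 1, 1] (22 cycles, including the fixed point 0).
33 − 22 = 11 transpositions; sign(π) = (−1)^11 = -1.
(23|33)_J = -1 (Zolotarev's lemma cross-check).

-1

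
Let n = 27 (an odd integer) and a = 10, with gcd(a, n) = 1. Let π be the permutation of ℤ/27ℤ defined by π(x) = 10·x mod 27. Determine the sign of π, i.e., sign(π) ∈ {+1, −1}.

+1

Start at x=19: 19 → 1 → 10 → 19 (one orbit).
Cycle lengths of π_10 on ℤ/27ℤ: [3, 3, 3, 3, 3, 3, 1, 1, 1, 1, 1, 1, 1, 1, 1]; 15 cycles in total.
n − c = 27 − 15 = 12; sign = (−1)^12 = +1.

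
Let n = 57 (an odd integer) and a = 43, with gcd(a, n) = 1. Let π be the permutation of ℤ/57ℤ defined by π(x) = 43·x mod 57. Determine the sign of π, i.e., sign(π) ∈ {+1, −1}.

Orbit of 55 under x↦43x: [55, 28, 7, 16, 4, 1, 43]… (length divides ord_57(43)).
Cycle type of π: 9×6 + 1×3; total 9 cycles.
9 cycles on 57: each ℓ→(−1)^(ℓ−1), product (−1)^48 = +1.
Zolotarev: (43|57) = +1, matching the cycle-count sign.

+1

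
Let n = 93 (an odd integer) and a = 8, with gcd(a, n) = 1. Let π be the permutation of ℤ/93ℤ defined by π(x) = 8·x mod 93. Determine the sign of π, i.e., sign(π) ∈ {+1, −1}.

Start at x=4: 4 → 32 → 70 → 2 → 16 → 35 → 1 → … (one orbit).
14 cycles of lengths [10, 10, 10, 10, 10, 10, 5, 5, 5, 5, 5, 5, 2, 1].
14 cycles on 93: each ℓ→(−1)^(ℓ−1), product (−1)^79 = -1.

-1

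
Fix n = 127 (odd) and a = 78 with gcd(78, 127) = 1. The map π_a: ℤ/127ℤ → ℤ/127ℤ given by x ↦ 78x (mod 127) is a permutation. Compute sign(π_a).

Orbit of 68 under x↦78x: [68, 97, 73, 106, 13, 125, 98]… (length divides ord_127(78)).
Cycle lengths of π_78 on ℤ/127ℤ: [126, 1]; 2 cycles in total.
n − c = 127 − 2 = 125; sign = (−1)^125 = -1.

-1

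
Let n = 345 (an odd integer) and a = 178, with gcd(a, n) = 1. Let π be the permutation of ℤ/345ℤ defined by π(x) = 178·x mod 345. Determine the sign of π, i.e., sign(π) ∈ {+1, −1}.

+1

Orbit of 4 under x↦178x: [4, 22, 121, 148, 124, 337, 301]… (length divides ord_345(178)).
Decompose π into cycles: lengths [44, 44, 44, 44, 44, 44, 22, 22, 22, 4, 4, 4, 1, 1, 1] (15 cycles, including the fixed point 0).
sign(π) = (−1)^{n − #cycles} = (−1)^{345−15} = (−1)^330 = +1.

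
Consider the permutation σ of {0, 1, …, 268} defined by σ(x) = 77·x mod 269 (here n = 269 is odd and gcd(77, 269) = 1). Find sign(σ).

-1

Orbit of 6 under x↦77x: [6, 193, 66, 240, 188, 219, 185]… (length divides ord_269(77)).
2 cycles of lengths [268, 1].
n − c = 269 − 2 = 267; sign = (−1)^267 = -1.
The Jacobi symbol (77|269) = -1 (Zolotarev) agrees.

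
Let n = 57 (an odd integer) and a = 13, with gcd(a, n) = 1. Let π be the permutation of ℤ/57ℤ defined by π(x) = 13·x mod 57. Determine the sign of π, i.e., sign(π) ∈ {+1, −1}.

-1

Start at x=52: 52 → 49 → 10 → 16 → 37 → 25 → 40 → … (one orbit).
Cycle lengths of π_13 on ℤ/57ℤ: [18, 18, 18, 1, 1, 1]; 6 cycles in total.
Σ(ℓ_i−1) = 57−6 = 51; sign = (−1)^51 = -1.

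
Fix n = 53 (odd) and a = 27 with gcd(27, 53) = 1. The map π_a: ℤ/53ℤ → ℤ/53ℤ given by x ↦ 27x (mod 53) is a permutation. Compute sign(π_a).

-1

Trace 47: π^k(47) = [47, 50, 25, 39, 46, 23, 38] for k=0..6.
2 cycles of lengths [52, 1].
With 2 cycles on 53 points, sign = (−1)^{53−2} = -1.
Zolotarev: (27|53) = -1, matching the cycle-count sign.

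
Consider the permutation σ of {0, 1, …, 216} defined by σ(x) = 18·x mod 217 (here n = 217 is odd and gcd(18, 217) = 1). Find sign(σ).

Start at x=121: 121 → 8 → 144 → 205 → 1 → 18 → 107 → … (one orbit).
Cycle lengths of π_18 on ℤ/217ℤ: [15, 15, 15, 15, 15, 15, 15, 15, 15, 15, 15, 15, 15, 15, 3, 3, 1]; 17 cycles in total.
Σ(ℓ_i−1) = 217−17 = 200; sign = (−1)^200 = +1.

+1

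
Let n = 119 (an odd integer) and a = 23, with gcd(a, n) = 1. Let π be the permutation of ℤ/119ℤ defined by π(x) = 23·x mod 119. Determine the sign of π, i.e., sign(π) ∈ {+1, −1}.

-1

Orbit of 18 under x↦23x: [18, 57, 2, 46, 106, 58, 25]… (length divides ord_119(23)).
π_23 has 6 disjoint cycles with lengths [48, 48, 16, 3, 3, 1] on {0,…,118}.
Σ(ℓ_i−1) = 119−6 = 113; sign = (−1)^113 = -1.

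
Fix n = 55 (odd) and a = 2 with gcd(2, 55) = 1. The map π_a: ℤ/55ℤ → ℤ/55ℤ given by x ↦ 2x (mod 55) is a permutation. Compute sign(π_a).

Trace 43: π^k(43) = [43, 31, 7, 14, 28, 1, 2] for k=0..6.
Cycle lengths of π_2 on ℤ/55ℤ: [20, 20, 10, 4, 1]; 5 cycles in total.
Σ(ℓ_i−1) = 55−5 = 50; sign = (−1)^50 = +1.
The Jacobi symbol (2|55) = +1 (Zolotarev) agrees.

+1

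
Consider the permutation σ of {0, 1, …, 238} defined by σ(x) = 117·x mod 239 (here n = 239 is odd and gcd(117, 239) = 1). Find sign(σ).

-1

Trace 84: π^k(84) = [84, 29, 47, 2, 234, 132, 148] for k=0..6.
Decompose π into cycles: lengths [238, 1] (2 cycles, including the fixed point 0).
n − c = 239 − 2 = 237; sign = (−1)^237 = -1.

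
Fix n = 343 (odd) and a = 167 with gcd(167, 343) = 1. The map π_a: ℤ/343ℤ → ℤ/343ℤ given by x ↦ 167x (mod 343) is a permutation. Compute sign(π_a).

Start at x=197: 197 → 314 → 302 → 13 → 113 → 6 → 316 → … (one orbit).
10 cycles of lengths [98, 98, 98, 14, 14, 14, 2, 2, 2, 1].
n − c = 343 − 10 = 333; sign = (−1)^333 = -1.

-1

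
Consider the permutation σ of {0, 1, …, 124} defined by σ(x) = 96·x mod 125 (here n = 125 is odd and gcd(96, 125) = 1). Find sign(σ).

Start at x=21: 21 → 16 → 36 → 81 → 26 → 121 → 116 → … (one orbit).
Cycle type of π: 25×4 + 5×4 + 1×5; total 13 cycles.
With 13 cycles on 125 points, sign = (−1)^{125−13} = +1.

+1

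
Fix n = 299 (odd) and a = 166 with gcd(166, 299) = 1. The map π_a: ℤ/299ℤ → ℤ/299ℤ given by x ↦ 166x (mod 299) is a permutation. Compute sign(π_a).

Trace 144: π^k(144) = [144, 283, 35, 129, 185, 212, 209] for k=0..6.
8 cycles of lengths [66, 66, 66, 66, 22, 6, 6, 1].
299 − 8 = 291 transpositions; sign(π) = (−1)^291 = -1.
(166|299)_J = -1 (Zolotarev's lemma cross-check).

-1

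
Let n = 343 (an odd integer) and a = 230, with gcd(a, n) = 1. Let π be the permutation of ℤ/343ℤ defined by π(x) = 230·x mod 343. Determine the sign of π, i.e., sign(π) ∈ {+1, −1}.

-1

Start at x=225: 225 → 300 → 57 → 76 → 330 → 97 → 15 → … (one orbit).
Decompose π into cycles: lengths [98, 98, 98, 14, 14, 14, 2, 2, 2, 1] (10 cycles, including the fixed point 0).
n − c = 343 − 10 = 333; sign = (−1)^333 = -1.
The Jacobi symbol (230|343) = -1 (Zolotarev) agrees.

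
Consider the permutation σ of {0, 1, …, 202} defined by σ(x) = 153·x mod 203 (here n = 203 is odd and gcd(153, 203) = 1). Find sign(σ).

+1

Start at x=118: 118 → 190 → 41 → 183 → 188 → 141 → 55 → … (one orbit).
The orbit structure of x ↦ 153x mod 203: 11 orbits of sizes [28, 28, 28, 28, 28, 28, 28, 2, 2, 2, 1].
Σ(ℓ_i−1) = 203−11 = 192; sign = (−1)^192 = +1.
Check: (153/203) = +1 by Zolotarev.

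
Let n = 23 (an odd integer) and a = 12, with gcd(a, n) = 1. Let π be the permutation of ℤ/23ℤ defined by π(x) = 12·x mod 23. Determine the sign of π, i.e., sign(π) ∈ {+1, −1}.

Start at x=12: 12 → 6 → 3 → 13 → 18 → 9 → 16 → … (one orbit).
The orbit structure of x ↦ 12x mod 23: 3 orbits of sizes [11, 11, 1].
Σ(ℓ_i−1) = 23−3 = 20; sign = (−1)^20 = +1.
Via Zolotarev, sign(π_{12}) = (12|23) = +1.

+1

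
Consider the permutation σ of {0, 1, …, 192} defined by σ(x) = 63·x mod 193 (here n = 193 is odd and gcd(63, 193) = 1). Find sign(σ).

Orbit of 108 under x↦63x: [108, 49, 192, 130, 84, 81, 85]… (length divides ord_193(63)).
Cycle type of π: 12×16 + 1; total 17 cycles.
With 17 cycles on 193 points, sign = (−1)^{193−17} = +1.
Check: (63/193) = +1 by Zolotarev.

+1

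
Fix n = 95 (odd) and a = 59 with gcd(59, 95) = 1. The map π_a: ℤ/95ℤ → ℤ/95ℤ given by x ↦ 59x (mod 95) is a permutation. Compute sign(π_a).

-1

Trace 84: π^k(84) = [84, 16, 89, 26, 14, 66, 94] for k=0..6.
π_59 has 8 disjoint cycles with lengths [18, 18, 18, 18, 18, 2, 2, 1] on {0,…,94}.
With 8 cycles on 95 points, sign = (−1)^{95−8} = -1.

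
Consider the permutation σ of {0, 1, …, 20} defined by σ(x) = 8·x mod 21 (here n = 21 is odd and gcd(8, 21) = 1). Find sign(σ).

Orbit of 8 under x↦8x: [8, 1]… (length divides ord_21(8)).
π_8 has 14 disjoint cycles with lengths [2, 2, 2, 2, 2, 2, 2, 1, 1, 1, 1, 1, 1, 1] on {0,…,20}.
Σ(ℓ_i−1) = 21−14 = 7; sign = (−1)^7 = -1.
The Jacobi symbol (8|21) = -1 (Zolotarev) agrees.

-1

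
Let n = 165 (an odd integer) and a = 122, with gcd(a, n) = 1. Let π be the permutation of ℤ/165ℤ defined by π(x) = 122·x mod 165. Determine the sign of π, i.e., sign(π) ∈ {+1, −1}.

+1

Orbit of 34 under x↦122x: [34, 23, 1, 122]… (length divides ord_165(122)).
55 cycles of lengths [4, 4, 4, 4, 4, 4, 4, 4, 4, 4, 4, 4, 4, 4, 4, 4, 4, 4, 4, 4, 4, 4, 4, 4, 4, 4, 4, 4, 4, 4, 4, 4, 4, 2, 2, 2, 2, 2, 2, 2, 2, 2, 2, 2, 1, 1, 1, 1, 1, 1, 1, 1, 1, 1, 1].
n − c = 165 − 55 = 110; sign = (−1)^110 = +1.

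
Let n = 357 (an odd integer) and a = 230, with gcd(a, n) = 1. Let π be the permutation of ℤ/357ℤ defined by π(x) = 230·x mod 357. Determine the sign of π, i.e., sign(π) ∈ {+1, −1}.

Trace 106: π^k(106) = [106, 104, 1, 230, 64, 83, 169] for k=0..6.
Decompose π into cycles: lengths [8, 8, 8, 8, 8, 8, 8, 8, 8, 8, 8, 8, 8, 8, 8, 8, 8, 8, 8, 8, 8, 8, 8, 8, 8, 8, 8, 8, 8, 8, 8, 8, 8, 8, 8, 8, 8, 8, 8, 8, 8, 8, 2, 2, 2, 2, 2, 2, 2, 2, 2, 2, 1] (53 cycles, including the fixed point 0).
sign(π) = (−1)^{n − #cycles} = (−1)^{357−53} = (−1)^304 = +1.
(230|357)_J = +1 (Zolotarev's lemma cross-check).

+1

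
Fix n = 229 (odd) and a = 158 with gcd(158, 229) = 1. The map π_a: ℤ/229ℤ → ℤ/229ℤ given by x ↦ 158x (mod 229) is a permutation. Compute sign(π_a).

+1

Orbit of 1 under x↦158x: [1, 158, 3, 16, 9, 48, 27]… (length divides ord_229(158)).
π_158 has 5 disjoint cycles with lengths [57, 57, 57, 57, 1] on {0,…,228}.
5 cycles on 229: each ℓ→(−1)^(ℓ−1), product (−1)^224 = +1.
(158|229)_J = +1 (Zolotarev's lemma cross-check).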